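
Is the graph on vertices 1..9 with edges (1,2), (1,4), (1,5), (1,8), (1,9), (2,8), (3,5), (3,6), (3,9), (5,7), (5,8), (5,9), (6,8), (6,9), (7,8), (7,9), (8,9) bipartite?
No (odd cycle of length 3: 8 -> 1 -> 2 -> 8)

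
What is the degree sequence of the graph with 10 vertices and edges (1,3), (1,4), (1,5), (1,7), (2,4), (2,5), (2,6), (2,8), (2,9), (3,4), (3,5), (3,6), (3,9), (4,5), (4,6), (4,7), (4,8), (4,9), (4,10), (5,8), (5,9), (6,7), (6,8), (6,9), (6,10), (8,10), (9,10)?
[9, 7, 6, 6, 5, 5, 5, 4, 4, 3] (degrees: deg(1)=4, deg(2)=5, deg(3)=5, deg(4)=9, deg(5)=6, deg(6)=7, deg(7)=3, deg(8)=5, deg(9)=6, deg(10)=4)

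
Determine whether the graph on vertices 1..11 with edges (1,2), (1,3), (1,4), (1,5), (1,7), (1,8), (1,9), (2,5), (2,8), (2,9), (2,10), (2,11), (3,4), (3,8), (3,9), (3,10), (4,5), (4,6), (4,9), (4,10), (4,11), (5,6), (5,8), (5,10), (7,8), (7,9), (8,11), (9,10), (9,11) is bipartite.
No (odd cycle of length 3: 3 -> 1 -> 8 -> 3)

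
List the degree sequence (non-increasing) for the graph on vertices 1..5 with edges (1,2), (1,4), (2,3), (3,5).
[2, 2, 2, 1, 1] (degrees: deg(1)=2, deg(2)=2, deg(3)=2, deg(4)=1, deg(5)=1)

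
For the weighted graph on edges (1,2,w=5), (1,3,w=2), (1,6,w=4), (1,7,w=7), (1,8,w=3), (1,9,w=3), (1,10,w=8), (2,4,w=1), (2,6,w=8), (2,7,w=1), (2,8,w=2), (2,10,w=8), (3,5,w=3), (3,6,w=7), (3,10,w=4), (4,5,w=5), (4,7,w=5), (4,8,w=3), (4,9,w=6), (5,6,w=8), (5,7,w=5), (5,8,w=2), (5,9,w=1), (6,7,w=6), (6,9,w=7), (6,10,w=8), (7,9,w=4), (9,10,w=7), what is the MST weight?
20 (MST edges: (1,3,w=2), (1,6,w=4), (1,8,w=3), (2,4,w=1), (2,7,w=1), (2,8,w=2), (3,10,w=4), (5,8,w=2), (5,9,w=1); sum of weights 2 + 4 + 3 + 1 + 1 + 2 + 4 + 2 + 1 = 20)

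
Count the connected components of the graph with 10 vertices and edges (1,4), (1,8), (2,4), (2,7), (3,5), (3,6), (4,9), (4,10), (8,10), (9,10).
2 (components: {1, 2, 4, 7, 8, 9, 10}, {3, 5, 6})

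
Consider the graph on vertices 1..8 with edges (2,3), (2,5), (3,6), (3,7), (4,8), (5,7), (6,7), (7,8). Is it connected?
No, it has 2 components: {1}, {2, 3, 4, 5, 6, 7, 8}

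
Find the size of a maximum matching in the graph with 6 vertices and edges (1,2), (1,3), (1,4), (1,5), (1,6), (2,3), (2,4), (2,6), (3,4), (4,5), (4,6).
3 (matching: (1,3), (2,6), (4,5); upper bound floor(n/2) = floor(6/2) = 3)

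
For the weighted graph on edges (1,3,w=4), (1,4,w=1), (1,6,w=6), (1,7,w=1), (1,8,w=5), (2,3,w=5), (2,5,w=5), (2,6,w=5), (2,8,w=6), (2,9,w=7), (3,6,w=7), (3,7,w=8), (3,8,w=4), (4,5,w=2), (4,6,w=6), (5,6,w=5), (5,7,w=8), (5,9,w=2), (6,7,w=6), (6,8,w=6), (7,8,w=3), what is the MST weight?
23 (MST edges: (1,3,w=4), (1,4,w=1), (1,7,w=1), (2,3,w=5), (2,6,w=5), (4,5,w=2), (5,9,w=2), (7,8,w=3); sum of weights 4 + 1 + 1 + 5 + 5 + 2 + 2 + 3 = 23)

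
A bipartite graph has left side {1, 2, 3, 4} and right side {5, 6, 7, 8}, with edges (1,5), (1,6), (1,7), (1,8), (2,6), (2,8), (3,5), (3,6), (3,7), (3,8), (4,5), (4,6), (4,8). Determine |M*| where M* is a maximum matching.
4 (matching: (1,8), (2,6), (3,7), (4,5); upper bound min(|L|,|R|) = min(4,4) = 4)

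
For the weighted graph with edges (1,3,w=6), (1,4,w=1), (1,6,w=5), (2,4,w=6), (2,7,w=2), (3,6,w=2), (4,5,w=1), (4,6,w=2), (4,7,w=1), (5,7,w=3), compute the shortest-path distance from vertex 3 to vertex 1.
5 (path: 3 -> 6 -> 4 -> 1; weights 2 + 2 + 1 = 5)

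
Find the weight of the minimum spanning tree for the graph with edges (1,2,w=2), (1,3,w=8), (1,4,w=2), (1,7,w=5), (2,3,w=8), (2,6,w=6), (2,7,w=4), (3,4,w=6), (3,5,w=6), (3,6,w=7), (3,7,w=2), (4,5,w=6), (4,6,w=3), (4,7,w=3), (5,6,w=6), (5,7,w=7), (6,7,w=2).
17 (MST edges: (1,2,w=2), (1,4,w=2), (3,5,w=6), (3,7,w=2), (4,6,w=3), (6,7,w=2); sum of weights 2 + 2 + 6 + 2 + 3 + 2 = 17)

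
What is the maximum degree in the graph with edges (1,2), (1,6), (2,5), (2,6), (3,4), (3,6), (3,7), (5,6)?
4 (attained at vertex 6)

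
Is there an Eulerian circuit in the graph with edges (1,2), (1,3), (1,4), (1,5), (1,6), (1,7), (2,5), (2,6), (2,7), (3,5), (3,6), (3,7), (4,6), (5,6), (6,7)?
Yes (the graph is connected and all 7 vertices have even degree)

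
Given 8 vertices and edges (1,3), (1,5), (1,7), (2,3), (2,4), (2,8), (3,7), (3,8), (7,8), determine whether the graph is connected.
No, it has 2 components: {1, 2, 3, 4, 5, 7, 8}, {6}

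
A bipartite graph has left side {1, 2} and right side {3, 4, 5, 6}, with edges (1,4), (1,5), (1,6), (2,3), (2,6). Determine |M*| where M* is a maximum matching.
2 (matching: (1,5), (2,6); upper bound min(|L|,|R|) = min(2,4) = 2)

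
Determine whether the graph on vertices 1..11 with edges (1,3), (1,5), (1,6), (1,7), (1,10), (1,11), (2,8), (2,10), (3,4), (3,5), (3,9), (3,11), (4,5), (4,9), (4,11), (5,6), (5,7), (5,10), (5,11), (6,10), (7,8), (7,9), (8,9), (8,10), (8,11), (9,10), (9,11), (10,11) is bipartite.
No (odd cycle of length 3: 7 -> 1 -> 5 -> 7)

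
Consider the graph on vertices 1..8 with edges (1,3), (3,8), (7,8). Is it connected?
No, it has 5 components: {1, 3, 7, 8}, {2}, {4}, {5}, {6}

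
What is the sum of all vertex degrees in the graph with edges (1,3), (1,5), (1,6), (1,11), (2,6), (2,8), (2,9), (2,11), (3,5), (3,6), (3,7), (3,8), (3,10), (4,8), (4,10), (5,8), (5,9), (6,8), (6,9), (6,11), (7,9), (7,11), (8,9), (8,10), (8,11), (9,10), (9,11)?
54 (handshake: sum of degrees = 2|E| = 2 x 27 = 54)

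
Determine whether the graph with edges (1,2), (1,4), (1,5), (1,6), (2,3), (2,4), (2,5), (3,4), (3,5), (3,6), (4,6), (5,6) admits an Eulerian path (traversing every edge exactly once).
Yes — and in fact it has an Eulerian circuit (the graph is connected and all 6 vertices have even degree)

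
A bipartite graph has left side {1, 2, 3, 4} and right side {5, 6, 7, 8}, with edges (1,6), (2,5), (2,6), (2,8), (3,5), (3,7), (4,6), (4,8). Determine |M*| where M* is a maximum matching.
4 (matching: (1,6), (2,5), (3,7), (4,8); upper bound min(|L|,|R|) = min(4,4) = 4)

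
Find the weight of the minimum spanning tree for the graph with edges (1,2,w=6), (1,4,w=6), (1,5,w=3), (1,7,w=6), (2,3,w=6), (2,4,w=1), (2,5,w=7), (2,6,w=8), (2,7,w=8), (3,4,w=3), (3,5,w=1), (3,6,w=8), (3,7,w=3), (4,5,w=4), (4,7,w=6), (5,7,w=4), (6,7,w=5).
16 (MST edges: (1,5,w=3), (2,4,w=1), (3,4,w=3), (3,5,w=1), (3,7,w=3), (6,7,w=5); sum of weights 3 + 1 + 3 + 1 + 3 + 5 = 16)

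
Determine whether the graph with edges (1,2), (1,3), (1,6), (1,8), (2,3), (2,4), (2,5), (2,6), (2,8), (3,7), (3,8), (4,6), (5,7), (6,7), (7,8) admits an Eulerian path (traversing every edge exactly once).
Yes — and in fact it has an Eulerian circuit (the graph is connected and all 8 vertices have even degree)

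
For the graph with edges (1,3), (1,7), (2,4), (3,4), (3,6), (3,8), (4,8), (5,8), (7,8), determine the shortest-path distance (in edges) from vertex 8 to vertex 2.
2 (path: 8 -> 4 -> 2, 2 edges)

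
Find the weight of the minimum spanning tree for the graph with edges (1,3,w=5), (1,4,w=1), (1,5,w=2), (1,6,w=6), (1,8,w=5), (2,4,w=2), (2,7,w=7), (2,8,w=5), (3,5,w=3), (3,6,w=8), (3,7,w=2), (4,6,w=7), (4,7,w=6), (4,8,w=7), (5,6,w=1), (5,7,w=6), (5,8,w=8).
16 (MST edges: (1,4,w=1), (1,5,w=2), (1,8,w=5), (2,4,w=2), (3,5,w=3), (3,7,w=2), (5,6,w=1); sum of weights 1 + 2 + 5 + 2 + 3 + 2 + 1 = 16)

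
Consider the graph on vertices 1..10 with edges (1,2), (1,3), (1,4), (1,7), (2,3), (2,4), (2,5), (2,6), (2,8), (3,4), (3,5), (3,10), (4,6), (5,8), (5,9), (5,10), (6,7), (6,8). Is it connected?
Yes (BFS from 1 visits [1, 2, 3, 4, 7, 5, 6, 8, 10, 9] — all 10 vertices reached)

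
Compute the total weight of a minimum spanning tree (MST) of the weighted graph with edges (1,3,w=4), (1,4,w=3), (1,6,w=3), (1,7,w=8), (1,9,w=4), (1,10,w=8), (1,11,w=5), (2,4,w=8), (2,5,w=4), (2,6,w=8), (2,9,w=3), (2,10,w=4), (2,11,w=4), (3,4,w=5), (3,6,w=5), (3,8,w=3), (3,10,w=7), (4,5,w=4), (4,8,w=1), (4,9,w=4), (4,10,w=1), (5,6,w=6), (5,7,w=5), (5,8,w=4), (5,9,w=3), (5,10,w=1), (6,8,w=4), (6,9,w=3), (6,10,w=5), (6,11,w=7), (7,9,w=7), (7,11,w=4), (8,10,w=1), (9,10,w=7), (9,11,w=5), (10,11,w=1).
23 (MST edges: (1,4,w=3), (1,6,w=3), (2,9,w=3), (3,8,w=3), (4,8,w=1), (4,10,w=1), (5,9,w=3), (5,10,w=1), (7,11,w=4), (10,11,w=1); sum of weights 3 + 3 + 3 + 3 + 1 + 1 + 3 + 1 + 4 + 1 = 23)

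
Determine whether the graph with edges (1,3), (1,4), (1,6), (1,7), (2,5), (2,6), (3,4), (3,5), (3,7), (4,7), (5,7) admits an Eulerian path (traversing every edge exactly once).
Yes (the graph is connected and exactly 2 vertices have odd degree: {4, 5}; any Eulerian path must start and end at those)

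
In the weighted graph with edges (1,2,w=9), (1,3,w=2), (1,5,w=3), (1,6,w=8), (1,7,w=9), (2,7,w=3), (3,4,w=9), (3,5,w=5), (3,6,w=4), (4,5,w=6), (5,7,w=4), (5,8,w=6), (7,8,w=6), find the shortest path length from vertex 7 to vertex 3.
9 (path: 7 -> 5 -> 3; weights 4 + 5 = 9)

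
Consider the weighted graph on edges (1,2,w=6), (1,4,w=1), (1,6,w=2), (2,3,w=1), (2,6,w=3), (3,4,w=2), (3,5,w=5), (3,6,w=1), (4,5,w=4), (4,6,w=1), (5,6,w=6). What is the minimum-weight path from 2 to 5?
6 (path: 2 -> 3 -> 5; weights 1 + 5 = 6)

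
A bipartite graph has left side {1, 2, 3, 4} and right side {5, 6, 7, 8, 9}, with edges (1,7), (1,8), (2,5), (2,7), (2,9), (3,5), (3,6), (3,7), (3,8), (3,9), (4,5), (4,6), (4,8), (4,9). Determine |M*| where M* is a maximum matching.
4 (matching: (1,8), (2,9), (3,7), (4,6); upper bound min(|L|,|R|) = min(4,5) = 4)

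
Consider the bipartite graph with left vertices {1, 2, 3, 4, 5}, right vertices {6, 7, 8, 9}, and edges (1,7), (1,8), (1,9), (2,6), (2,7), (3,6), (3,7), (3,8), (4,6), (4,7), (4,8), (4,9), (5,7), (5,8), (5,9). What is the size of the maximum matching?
4 (matching: (1,9), (2,7), (3,8), (4,6); upper bound min(|L|,|R|) = min(5,4) = 4)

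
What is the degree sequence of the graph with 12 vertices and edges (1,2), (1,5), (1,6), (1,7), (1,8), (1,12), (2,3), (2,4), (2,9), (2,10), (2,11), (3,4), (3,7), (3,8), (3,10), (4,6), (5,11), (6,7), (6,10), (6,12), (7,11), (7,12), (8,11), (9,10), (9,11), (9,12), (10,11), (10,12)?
[6, 6, 6, 6, 5, 5, 5, 5, 4, 3, 3, 2] (degrees: deg(1)=6, deg(2)=6, deg(3)=5, deg(4)=3, deg(5)=2, deg(6)=5, deg(7)=5, deg(8)=3, deg(9)=4, deg(10)=6, deg(11)=6, deg(12)=5)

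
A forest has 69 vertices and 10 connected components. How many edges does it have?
59 (Each of the 10 component trees on V_i vertices has V_i - 1 edges; summing gives V - C = 69 - 10 = 59)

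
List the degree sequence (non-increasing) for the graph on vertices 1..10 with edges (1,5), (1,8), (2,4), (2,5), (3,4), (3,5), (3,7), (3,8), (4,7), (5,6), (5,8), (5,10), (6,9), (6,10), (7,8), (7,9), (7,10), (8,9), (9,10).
[6, 5, 5, 4, 4, 4, 3, 3, 2, 2] (degrees: deg(1)=2, deg(2)=2, deg(3)=4, deg(4)=3, deg(5)=6, deg(6)=3, deg(7)=5, deg(8)=5, deg(9)=4, deg(10)=4)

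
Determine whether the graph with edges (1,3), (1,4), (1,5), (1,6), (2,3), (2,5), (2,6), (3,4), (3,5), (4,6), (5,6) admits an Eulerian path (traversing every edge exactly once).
Yes (the graph is connected and exactly 2 vertices have odd degree: {2, 4}; any Eulerian path must start and end at those)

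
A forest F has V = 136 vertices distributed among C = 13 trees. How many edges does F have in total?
123 (Each of the 13 component trees on V_i vertices has V_i - 1 edges; summing gives V - C = 136 - 13 = 123)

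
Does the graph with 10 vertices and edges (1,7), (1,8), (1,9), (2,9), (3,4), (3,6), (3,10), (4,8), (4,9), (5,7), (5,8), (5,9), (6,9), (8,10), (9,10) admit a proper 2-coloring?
Yes. Partition: {1, 2, 4, 5, 6, 10}, {3, 7, 8, 9}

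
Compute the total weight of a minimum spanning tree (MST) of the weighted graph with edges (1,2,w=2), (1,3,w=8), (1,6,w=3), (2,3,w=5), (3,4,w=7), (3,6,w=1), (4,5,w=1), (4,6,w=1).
8 (MST edges: (1,2,w=2), (1,6,w=3), (3,6,w=1), (4,5,w=1), (4,6,w=1); sum of weights 2 + 3 + 1 + 1 + 1 = 8)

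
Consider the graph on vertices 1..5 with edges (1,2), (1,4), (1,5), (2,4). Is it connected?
No, it has 2 components: {1, 2, 4, 5}, {3}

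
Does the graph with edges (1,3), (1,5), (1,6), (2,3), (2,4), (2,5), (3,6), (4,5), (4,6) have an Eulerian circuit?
No (6 vertices have odd degree: {1, 2, 3, 4, 5, 6}; Eulerian circuit requires 0)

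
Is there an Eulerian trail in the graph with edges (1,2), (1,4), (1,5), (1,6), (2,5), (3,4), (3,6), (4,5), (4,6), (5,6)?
Yes — and in fact it has an Eulerian circuit (the graph is connected and all 6 vertices have even degree)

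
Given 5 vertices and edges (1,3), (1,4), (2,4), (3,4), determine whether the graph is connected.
No, it has 2 components: {1, 2, 3, 4}, {5}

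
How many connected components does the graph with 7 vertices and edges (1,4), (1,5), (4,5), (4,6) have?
4 (components: {1, 4, 5, 6}, {2}, {3}, {7})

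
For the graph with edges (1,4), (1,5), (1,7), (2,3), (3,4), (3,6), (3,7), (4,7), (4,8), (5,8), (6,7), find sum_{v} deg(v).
22 (handshake: sum of degrees = 2|E| = 2 x 11 = 22)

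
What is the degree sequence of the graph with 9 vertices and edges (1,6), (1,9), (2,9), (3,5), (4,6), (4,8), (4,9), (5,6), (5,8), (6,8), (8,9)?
[4, 4, 4, 3, 3, 2, 1, 1, 0] (degrees: deg(1)=2, deg(2)=1, deg(3)=1, deg(4)=3, deg(5)=3, deg(6)=4, deg(7)=0, deg(8)=4, deg(9)=4)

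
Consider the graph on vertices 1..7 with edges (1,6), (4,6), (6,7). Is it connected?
No, it has 4 components: {1, 4, 6, 7}, {2}, {3}, {5}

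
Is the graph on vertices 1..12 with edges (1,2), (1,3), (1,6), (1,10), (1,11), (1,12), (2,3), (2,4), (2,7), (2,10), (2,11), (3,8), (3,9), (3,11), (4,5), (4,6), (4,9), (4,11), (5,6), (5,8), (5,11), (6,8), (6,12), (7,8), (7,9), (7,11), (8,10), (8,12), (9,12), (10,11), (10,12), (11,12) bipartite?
No (odd cycle of length 3: 3 -> 1 -> 2 -> 3)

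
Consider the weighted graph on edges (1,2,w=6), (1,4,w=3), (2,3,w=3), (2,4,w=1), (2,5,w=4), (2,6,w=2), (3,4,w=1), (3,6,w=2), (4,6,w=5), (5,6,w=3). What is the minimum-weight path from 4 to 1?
3 (path: 4 -> 1; weights 3 = 3)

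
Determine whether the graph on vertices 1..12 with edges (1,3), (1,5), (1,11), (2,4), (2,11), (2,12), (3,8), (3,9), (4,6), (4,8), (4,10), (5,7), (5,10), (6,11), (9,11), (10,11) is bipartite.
Yes. Partition: {1, 2, 6, 7, 8, 9, 10}, {3, 4, 5, 11, 12}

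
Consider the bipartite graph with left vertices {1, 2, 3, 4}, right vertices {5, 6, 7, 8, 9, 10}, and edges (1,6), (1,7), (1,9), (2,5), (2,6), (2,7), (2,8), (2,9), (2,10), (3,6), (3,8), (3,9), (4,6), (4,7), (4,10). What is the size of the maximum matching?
4 (matching: (1,9), (2,10), (3,8), (4,7); upper bound min(|L|,|R|) = min(4,6) = 4)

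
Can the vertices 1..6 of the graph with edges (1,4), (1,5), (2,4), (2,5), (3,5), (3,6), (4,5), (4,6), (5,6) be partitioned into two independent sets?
No (odd cycle of length 3: 5 -> 1 -> 4 -> 5)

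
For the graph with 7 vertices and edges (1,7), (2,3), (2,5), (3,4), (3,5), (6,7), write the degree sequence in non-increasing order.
[3, 2, 2, 2, 1, 1, 1] (degrees: deg(1)=1, deg(2)=2, deg(3)=3, deg(4)=1, deg(5)=2, deg(6)=1, deg(7)=2)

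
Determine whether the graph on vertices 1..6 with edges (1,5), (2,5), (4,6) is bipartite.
Yes. Partition: {1, 2, 3, 4}, {5, 6}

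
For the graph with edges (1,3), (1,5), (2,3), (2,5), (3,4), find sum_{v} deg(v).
10 (handshake: sum of degrees = 2|E| = 2 x 5 = 10)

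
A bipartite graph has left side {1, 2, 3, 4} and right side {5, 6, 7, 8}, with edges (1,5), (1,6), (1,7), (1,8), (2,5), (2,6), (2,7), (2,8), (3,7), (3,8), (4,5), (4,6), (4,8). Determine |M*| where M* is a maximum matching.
4 (matching: (1,8), (2,5), (3,7), (4,6); upper bound min(|L|,|R|) = min(4,4) = 4)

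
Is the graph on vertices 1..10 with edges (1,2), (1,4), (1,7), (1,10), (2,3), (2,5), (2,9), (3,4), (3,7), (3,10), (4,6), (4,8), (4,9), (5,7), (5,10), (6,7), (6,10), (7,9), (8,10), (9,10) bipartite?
Yes. Partition: {1, 3, 5, 6, 8, 9}, {2, 4, 7, 10}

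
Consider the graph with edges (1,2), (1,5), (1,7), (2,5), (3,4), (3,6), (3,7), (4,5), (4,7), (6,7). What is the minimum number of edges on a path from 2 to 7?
2 (path: 2 -> 1 -> 7, 2 edges)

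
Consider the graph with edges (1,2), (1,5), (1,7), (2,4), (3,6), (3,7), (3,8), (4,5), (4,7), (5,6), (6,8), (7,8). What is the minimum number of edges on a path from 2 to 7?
2 (path: 2 -> 4 -> 7, 2 edges)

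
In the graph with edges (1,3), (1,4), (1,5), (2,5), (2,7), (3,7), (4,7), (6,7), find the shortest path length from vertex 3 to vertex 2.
2 (path: 3 -> 7 -> 2, 2 edges)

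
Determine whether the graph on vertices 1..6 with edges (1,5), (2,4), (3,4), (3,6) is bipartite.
Yes. Partition: {1, 2, 3}, {4, 5, 6}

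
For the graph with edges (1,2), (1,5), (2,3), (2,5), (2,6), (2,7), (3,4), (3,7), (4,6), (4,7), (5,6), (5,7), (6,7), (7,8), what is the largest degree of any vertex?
6 (attained at vertex 7)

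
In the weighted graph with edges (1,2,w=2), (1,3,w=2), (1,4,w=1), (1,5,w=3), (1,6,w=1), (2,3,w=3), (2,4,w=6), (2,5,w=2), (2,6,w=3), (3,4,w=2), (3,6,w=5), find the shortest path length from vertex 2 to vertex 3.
3 (path: 2 -> 3; weights 3 = 3)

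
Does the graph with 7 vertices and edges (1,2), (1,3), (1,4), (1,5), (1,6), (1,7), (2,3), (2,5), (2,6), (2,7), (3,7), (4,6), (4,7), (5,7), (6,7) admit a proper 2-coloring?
No (odd cycle of length 3: 4 -> 1 -> 7 -> 4)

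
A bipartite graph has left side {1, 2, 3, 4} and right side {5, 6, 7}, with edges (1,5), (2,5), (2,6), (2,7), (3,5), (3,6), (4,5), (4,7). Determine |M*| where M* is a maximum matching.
3 (matching: (1,5), (2,7), (3,6); upper bound min(|L|,|R|) = min(4,3) = 3)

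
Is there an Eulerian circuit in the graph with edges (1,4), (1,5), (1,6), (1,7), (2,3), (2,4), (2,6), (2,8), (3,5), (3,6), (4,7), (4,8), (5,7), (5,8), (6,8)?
No (2 vertices have odd degree: {3, 7}; Eulerian circuit requires 0)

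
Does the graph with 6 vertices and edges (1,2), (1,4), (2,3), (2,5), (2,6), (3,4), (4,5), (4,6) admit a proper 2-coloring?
Yes. Partition: {1, 3, 5, 6}, {2, 4}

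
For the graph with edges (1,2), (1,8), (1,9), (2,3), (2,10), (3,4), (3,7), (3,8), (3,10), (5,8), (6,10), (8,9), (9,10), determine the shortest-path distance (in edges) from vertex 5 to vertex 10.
3 (path: 5 -> 8 -> 9 -> 10, 3 edges)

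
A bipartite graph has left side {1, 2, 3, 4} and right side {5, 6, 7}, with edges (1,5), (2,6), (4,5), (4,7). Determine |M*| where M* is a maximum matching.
3 (matching: (1,5), (2,6), (4,7); upper bound min(|L|,|R|) = min(4,3) = 3)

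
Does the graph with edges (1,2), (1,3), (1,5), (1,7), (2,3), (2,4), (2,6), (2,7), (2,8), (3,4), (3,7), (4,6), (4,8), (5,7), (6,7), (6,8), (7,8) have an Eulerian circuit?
Yes (the graph is connected and all 8 vertices have even degree)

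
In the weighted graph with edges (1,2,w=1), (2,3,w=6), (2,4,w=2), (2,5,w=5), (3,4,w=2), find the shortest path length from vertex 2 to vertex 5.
5 (path: 2 -> 5; weights 5 = 5)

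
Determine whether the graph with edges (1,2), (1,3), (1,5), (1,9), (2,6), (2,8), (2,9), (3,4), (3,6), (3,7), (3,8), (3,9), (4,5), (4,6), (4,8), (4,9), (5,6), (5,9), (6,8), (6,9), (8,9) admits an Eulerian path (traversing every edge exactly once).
No (4 vertices have odd degree: {4, 7, 8, 9}; Eulerian path requires 0 or 2)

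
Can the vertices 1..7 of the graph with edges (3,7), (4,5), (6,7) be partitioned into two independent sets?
Yes. Partition: {1, 2, 3, 4, 6}, {5, 7}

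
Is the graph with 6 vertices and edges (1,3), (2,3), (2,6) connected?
No, it has 3 components: {1, 2, 3, 6}, {4}, {5}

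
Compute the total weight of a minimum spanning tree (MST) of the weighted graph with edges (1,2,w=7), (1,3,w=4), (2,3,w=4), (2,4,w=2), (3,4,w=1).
7 (MST edges: (1,3,w=4), (2,4,w=2), (3,4,w=1); sum of weights 4 + 2 + 1 = 7)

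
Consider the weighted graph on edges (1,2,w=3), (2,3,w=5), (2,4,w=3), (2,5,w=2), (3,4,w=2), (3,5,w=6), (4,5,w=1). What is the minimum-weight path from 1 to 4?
6 (path: 1 -> 2 -> 4; weights 3 + 3 = 6)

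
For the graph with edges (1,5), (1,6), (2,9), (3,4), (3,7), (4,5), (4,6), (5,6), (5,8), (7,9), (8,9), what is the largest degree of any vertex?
4 (attained at vertex 5)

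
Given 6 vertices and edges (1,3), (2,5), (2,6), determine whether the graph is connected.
No, it has 3 components: {1, 3}, {2, 5, 6}, {4}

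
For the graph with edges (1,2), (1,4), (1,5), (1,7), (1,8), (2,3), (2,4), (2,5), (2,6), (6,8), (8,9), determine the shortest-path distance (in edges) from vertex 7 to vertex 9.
3 (path: 7 -> 1 -> 8 -> 9, 3 edges)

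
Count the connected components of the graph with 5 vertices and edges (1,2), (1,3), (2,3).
3 (components: {1, 2, 3}, {4}, {5})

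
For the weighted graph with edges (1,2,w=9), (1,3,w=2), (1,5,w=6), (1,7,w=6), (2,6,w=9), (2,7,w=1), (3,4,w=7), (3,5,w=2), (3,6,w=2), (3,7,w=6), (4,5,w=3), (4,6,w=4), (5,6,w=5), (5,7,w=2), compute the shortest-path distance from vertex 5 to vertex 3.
2 (path: 5 -> 3; weights 2 = 2)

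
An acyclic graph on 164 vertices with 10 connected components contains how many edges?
154 (Each of the 10 component trees on V_i vertices has V_i - 1 edges; summing gives V - C = 164 - 10 = 154)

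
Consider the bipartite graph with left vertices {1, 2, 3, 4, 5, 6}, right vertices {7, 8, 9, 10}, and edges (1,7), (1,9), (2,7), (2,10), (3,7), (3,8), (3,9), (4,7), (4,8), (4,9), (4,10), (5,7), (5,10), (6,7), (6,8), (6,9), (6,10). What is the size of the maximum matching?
4 (matching: (1,9), (2,10), (3,8), (4,7); upper bound min(|L|,|R|) = min(6,4) = 4)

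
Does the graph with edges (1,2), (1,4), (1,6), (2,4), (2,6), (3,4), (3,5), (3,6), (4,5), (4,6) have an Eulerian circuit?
No (4 vertices have odd degree: {1, 2, 3, 4}; Eulerian circuit requires 0)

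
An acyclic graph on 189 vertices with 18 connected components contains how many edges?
171 (Each of the 18 component trees on V_i vertices has V_i - 1 edges; summing gives V - C = 189 - 18 = 171)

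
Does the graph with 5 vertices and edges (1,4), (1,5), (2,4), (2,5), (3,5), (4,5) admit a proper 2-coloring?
No (odd cycle of length 3: 5 -> 1 -> 4 -> 5)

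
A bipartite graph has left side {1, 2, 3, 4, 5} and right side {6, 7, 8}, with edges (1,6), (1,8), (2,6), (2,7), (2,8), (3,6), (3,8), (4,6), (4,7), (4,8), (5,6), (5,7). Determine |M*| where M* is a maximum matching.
3 (matching: (1,8), (2,7), (3,6); upper bound min(|L|,|R|) = min(5,3) = 3)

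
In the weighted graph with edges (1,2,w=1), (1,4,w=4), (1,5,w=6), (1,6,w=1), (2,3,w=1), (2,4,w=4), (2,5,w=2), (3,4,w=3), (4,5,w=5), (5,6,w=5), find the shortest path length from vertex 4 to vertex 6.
5 (path: 4 -> 1 -> 6; weights 4 + 1 = 5)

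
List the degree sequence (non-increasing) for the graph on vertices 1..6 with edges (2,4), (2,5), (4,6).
[2, 2, 1, 1, 0, 0] (degrees: deg(1)=0, deg(2)=2, deg(3)=0, deg(4)=2, deg(5)=1, deg(6)=1)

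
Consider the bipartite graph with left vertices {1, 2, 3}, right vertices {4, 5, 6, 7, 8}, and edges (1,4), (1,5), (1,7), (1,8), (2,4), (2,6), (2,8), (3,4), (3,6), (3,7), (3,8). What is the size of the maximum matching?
3 (matching: (1,8), (2,6), (3,7); upper bound min(|L|,|R|) = min(3,5) = 3)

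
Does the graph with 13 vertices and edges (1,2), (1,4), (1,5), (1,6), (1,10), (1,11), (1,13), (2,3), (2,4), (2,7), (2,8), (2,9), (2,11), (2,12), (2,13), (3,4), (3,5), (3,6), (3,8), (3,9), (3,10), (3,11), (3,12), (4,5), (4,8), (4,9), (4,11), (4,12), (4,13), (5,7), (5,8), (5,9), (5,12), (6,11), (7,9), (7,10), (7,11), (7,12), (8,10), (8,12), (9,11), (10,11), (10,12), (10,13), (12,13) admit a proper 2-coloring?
No (odd cycle of length 3: 13 -> 1 -> 2 -> 13)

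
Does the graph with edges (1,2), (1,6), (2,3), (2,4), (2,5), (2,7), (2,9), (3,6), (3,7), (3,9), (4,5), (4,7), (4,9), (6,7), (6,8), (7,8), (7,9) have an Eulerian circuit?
Yes (the graph is connected and all 9 vertices have even degree)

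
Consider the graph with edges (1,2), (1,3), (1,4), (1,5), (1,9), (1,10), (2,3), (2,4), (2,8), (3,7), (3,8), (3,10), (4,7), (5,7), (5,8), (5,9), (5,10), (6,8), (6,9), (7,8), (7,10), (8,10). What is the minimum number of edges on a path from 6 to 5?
2 (path: 6 -> 9 -> 5, 2 edges)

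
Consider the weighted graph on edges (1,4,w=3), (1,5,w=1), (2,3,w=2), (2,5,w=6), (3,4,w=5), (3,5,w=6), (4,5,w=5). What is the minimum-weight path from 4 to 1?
3 (path: 4 -> 1; weights 3 = 3)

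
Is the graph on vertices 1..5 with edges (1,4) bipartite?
Yes. Partition: {1, 2, 3, 5}, {4}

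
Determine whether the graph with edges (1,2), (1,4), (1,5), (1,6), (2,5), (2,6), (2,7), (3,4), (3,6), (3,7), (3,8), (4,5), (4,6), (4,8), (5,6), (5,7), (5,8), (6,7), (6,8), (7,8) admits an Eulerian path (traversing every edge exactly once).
No (4 vertices have odd degree: {4, 6, 7, 8}; Eulerian path requires 0 or 2)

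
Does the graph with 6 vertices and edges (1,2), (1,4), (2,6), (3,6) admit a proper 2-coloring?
Yes. Partition: {1, 5, 6}, {2, 3, 4}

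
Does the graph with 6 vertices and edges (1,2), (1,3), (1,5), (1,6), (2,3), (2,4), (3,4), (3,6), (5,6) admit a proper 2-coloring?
No (odd cycle of length 3: 3 -> 1 -> 2 -> 3)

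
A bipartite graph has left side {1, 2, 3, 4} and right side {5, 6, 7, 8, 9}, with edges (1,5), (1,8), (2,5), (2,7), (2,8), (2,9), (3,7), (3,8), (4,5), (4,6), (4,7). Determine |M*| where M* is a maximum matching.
4 (matching: (1,8), (2,9), (3,7), (4,6); upper bound min(|L|,|R|) = min(4,5) = 4)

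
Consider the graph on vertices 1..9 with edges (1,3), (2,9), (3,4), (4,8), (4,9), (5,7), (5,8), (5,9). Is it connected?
No, it has 2 components: {1, 2, 3, 4, 5, 7, 8, 9}, {6}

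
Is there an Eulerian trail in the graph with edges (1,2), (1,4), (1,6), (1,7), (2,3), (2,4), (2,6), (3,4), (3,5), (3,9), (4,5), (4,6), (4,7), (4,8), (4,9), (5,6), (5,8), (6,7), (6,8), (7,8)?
Yes — and in fact it has an Eulerian circuit (the graph is connected and all 9 vertices have even degree)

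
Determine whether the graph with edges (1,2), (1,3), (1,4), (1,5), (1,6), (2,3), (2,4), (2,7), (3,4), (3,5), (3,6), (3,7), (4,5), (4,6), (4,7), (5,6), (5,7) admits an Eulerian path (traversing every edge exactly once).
Yes (the graph is connected and exactly 2 vertices have odd degree: {1, 5}; any Eulerian path must start and end at those)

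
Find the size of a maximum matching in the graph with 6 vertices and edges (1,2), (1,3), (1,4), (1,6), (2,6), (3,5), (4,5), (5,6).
3 (matching: (1,3), (2,6), (4,5); upper bound floor(n/2) = floor(6/2) = 3)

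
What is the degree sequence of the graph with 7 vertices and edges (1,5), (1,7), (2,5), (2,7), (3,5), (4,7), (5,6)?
[4, 3, 2, 2, 1, 1, 1] (degrees: deg(1)=2, deg(2)=2, deg(3)=1, deg(4)=1, deg(5)=4, deg(6)=1, deg(7)=3)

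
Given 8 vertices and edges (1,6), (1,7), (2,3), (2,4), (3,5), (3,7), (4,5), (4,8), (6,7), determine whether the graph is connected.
Yes (BFS from 1 visits [1, 6, 7, 3, 2, 5, 4, 8] — all 8 vertices reached)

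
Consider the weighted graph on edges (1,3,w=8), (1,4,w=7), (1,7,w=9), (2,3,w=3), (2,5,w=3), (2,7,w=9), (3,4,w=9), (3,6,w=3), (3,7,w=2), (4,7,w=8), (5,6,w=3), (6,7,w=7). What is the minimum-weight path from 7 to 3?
2 (path: 7 -> 3; weights 2 = 2)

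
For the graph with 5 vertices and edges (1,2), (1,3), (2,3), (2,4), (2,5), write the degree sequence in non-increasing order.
[4, 2, 2, 1, 1] (degrees: deg(1)=2, deg(2)=4, deg(3)=2, deg(4)=1, deg(5)=1)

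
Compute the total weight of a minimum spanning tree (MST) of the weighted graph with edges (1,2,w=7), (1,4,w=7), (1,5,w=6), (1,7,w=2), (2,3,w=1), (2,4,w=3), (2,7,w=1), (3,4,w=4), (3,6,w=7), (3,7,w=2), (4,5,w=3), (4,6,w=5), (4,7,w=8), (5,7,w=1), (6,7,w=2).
10 (MST edges: (1,7,w=2), (2,3,w=1), (2,4,w=3), (2,7,w=1), (5,7,w=1), (6,7,w=2); sum of weights 2 + 1 + 3 + 1 + 1 + 2 = 10)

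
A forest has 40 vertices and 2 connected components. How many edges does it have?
38 (Each of the 2 component trees on V_i vertices has V_i - 1 edges; summing gives V - C = 40 - 2 = 38)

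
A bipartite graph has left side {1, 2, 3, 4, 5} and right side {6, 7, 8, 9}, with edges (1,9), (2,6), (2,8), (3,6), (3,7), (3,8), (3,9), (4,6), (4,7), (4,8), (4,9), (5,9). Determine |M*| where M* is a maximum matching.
4 (matching: (1,9), (2,8), (3,7), (4,6); upper bound min(|L|,|R|) = min(5,4) = 4)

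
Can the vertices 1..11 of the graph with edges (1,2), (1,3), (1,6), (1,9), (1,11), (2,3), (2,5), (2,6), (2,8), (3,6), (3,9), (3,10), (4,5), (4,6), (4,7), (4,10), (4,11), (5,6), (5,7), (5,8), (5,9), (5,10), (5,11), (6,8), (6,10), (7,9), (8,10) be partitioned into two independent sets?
No (odd cycle of length 3: 2 -> 1 -> 6 -> 2)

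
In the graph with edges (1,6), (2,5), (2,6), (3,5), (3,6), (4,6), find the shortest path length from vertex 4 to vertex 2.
2 (path: 4 -> 6 -> 2, 2 edges)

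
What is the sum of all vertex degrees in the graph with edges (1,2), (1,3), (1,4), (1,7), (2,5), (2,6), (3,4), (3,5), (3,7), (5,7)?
20 (handshake: sum of degrees = 2|E| = 2 x 10 = 20)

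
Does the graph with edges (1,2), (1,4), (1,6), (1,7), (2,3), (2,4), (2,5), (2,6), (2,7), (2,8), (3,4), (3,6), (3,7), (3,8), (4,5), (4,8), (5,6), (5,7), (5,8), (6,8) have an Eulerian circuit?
No (6 vertices have odd degree: {2, 3, 4, 5, 6, 8}; Eulerian circuit requires 0)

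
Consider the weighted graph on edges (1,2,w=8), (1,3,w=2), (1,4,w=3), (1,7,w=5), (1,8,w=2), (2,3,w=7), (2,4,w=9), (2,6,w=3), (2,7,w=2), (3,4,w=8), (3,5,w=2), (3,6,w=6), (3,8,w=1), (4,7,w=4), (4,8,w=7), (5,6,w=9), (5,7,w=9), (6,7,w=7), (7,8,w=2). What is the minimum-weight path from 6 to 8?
7 (path: 6 -> 3 -> 8; weights 6 + 1 = 7)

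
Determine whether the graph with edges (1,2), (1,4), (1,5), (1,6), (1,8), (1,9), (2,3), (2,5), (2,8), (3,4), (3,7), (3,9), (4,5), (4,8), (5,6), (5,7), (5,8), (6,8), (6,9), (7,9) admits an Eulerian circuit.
No (2 vertices have odd degree: {7, 8}; Eulerian circuit requires 0)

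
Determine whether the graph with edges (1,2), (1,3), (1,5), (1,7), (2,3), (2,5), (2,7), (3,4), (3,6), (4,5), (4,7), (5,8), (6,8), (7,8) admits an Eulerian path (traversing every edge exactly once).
Yes (the graph is connected and exactly 2 vertices have odd degree: {4, 8}; any Eulerian path must start and end at those)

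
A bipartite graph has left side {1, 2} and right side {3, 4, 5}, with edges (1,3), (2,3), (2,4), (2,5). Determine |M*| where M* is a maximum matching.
2 (matching: (1,3), (2,5); upper bound min(|L|,|R|) = min(2,3) = 2)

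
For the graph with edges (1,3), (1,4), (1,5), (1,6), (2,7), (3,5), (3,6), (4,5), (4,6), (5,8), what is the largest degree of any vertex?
4 (attained at vertices 1, 5)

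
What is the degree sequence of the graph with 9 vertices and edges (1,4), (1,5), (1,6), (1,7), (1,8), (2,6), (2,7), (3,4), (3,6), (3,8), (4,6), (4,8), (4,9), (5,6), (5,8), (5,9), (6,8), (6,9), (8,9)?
[7, 6, 5, 5, 4, 4, 3, 2, 2] (degrees: deg(1)=5, deg(2)=2, deg(3)=3, deg(4)=5, deg(5)=4, deg(6)=7, deg(7)=2, deg(8)=6, deg(9)=4)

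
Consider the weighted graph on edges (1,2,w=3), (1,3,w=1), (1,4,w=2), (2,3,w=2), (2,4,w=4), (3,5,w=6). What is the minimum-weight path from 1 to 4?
2 (path: 1 -> 4; weights 2 = 2)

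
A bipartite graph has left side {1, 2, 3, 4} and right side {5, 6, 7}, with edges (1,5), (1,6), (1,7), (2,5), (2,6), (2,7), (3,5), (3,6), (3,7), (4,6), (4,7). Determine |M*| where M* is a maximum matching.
3 (matching: (1,7), (2,6), (3,5); upper bound min(|L|,|R|) = min(4,3) = 3)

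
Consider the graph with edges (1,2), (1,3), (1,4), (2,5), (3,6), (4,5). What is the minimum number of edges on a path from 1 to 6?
2 (path: 1 -> 3 -> 6, 2 edges)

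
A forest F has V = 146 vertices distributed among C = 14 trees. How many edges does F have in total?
132 (Each of the 14 component trees on V_i vertices has V_i - 1 edges; summing gives V - C = 146 - 14 = 132)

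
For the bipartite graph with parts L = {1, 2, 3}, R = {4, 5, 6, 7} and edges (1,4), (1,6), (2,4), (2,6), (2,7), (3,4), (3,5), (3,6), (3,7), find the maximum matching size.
3 (matching: (1,6), (2,7), (3,5); upper bound min(|L|,|R|) = min(3,4) = 3)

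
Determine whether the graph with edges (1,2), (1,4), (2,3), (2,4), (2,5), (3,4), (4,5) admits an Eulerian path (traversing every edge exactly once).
Yes — and in fact it has an Eulerian circuit (the graph is connected and all 5 vertices have even degree)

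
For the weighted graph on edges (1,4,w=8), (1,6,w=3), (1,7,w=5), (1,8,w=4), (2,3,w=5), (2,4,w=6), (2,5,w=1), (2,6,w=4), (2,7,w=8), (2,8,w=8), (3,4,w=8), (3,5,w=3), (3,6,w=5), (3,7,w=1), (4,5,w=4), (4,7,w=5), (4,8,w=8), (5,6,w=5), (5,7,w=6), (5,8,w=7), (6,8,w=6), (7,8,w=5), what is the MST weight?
20 (MST edges: (1,6,w=3), (1,8,w=4), (2,5,w=1), (2,6,w=4), (3,5,w=3), (3,7,w=1), (4,5,w=4); sum of weights 3 + 4 + 1 + 4 + 3 + 1 + 4 = 20)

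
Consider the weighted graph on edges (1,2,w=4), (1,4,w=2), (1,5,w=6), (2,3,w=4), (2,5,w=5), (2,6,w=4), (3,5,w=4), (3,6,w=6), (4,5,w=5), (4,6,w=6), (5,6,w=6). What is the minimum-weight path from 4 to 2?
6 (path: 4 -> 1 -> 2; weights 2 + 4 = 6)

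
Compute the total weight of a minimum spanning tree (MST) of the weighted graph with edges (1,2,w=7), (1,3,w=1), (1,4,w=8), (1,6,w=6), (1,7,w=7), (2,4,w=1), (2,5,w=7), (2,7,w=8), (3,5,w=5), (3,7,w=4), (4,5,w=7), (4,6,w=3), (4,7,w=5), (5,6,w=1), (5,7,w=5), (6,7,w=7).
15 (MST edges: (1,3,w=1), (2,4,w=1), (3,5,w=5), (3,7,w=4), (4,6,w=3), (5,6,w=1); sum of weights 1 + 1 + 5 + 4 + 3 + 1 = 15)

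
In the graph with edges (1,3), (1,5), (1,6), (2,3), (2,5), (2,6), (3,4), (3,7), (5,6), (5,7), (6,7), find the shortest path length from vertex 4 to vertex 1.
2 (path: 4 -> 3 -> 1, 2 edges)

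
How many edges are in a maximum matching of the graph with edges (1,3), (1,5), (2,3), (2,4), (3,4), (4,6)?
3 (matching: (1,5), (2,3), (4,6); upper bound floor(n/2) = floor(6/2) = 3)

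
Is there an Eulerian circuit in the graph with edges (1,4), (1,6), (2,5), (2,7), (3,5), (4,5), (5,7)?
No (2 vertices have odd degree: {3, 6}; Eulerian circuit requires 0)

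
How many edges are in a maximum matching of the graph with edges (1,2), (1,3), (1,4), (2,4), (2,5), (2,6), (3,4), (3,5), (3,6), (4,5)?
3 (matching: (1,3), (2,6), (4,5); upper bound floor(n/2) = floor(6/2) = 3)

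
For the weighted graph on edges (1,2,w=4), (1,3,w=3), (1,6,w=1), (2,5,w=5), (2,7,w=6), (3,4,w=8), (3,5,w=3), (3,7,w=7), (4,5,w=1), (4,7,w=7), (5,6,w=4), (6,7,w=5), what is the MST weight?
17 (MST edges: (1,2,w=4), (1,3,w=3), (1,6,w=1), (3,5,w=3), (4,5,w=1), (6,7,w=5); sum of weights 4 + 3 + 1 + 3 + 1 + 5 = 17)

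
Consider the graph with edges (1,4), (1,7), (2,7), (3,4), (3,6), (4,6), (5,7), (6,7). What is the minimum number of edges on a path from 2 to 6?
2 (path: 2 -> 7 -> 6, 2 edges)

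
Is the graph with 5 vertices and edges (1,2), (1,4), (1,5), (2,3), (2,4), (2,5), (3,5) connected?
Yes (BFS from 1 visits [1, 2, 4, 5, 3] — all 5 vertices reached)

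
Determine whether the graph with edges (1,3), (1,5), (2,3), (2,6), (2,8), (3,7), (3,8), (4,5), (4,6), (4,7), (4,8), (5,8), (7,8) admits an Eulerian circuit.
No (4 vertices have odd degree: {2, 5, 7, 8}; Eulerian circuit requires 0)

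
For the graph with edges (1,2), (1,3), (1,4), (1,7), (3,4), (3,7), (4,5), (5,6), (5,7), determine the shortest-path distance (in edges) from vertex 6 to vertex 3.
3 (path: 6 -> 5 -> 7 -> 3, 3 edges)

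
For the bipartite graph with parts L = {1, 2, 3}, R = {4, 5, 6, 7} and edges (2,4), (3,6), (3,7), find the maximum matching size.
2 (matching: (2,4), (3,7); upper bound min(|L|,|R|) = min(3,4) = 3)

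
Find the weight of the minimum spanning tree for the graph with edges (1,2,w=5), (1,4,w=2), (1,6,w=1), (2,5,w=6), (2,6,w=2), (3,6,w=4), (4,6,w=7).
15 (MST edges: (1,4,w=2), (1,6,w=1), (2,5,w=6), (2,6,w=2), (3,6,w=4); sum of weights 2 + 1 + 6 + 2 + 4 = 15)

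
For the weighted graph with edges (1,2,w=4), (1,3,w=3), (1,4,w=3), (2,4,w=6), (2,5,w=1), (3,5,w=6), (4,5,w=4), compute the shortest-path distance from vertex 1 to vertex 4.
3 (path: 1 -> 4; weights 3 = 3)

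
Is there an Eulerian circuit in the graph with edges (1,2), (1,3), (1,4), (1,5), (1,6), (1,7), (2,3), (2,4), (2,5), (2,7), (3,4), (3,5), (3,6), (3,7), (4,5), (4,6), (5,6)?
No (4 vertices have odd degree: {2, 4, 5, 7}; Eulerian circuit requires 0)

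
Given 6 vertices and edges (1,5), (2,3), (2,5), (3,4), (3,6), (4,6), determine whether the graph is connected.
Yes (BFS from 1 visits [1, 5, 2, 3, 4, 6] — all 6 vertices reached)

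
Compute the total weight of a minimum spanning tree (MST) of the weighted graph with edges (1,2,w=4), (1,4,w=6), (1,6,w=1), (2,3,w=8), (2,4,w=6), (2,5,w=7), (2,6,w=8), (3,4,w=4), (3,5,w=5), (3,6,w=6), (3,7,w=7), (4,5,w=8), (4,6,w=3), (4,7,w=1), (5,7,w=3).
16 (MST edges: (1,2,w=4), (1,6,w=1), (3,4,w=4), (4,6,w=3), (4,7,w=1), (5,7,w=3); sum of weights 4 + 1 + 4 + 3 + 1 + 3 = 16)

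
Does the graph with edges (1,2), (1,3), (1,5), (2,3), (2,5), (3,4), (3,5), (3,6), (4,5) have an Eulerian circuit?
No (4 vertices have odd degree: {1, 2, 3, 6}; Eulerian circuit requires 0)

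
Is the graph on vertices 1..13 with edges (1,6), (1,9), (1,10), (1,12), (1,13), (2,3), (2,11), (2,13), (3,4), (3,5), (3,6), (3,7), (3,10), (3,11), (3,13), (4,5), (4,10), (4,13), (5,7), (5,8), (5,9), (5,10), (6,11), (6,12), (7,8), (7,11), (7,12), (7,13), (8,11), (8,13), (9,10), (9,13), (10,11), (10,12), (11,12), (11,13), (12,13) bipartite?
No (odd cycle of length 3: 12 -> 1 -> 10 -> 12)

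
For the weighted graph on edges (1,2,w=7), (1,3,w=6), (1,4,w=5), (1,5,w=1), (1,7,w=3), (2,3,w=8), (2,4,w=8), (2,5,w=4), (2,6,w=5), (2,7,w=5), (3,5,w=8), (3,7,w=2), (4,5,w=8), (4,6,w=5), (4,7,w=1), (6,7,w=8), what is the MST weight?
16 (MST edges: (1,5,w=1), (1,7,w=3), (2,5,w=4), (2,6,w=5), (3,7,w=2), (4,7,w=1); sum of weights 1 + 3 + 4 + 5 + 2 + 1 = 16)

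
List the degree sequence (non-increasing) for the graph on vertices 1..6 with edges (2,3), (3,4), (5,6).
[2, 1, 1, 1, 1, 0] (degrees: deg(1)=0, deg(2)=1, deg(3)=2, deg(4)=1, deg(5)=1, deg(6)=1)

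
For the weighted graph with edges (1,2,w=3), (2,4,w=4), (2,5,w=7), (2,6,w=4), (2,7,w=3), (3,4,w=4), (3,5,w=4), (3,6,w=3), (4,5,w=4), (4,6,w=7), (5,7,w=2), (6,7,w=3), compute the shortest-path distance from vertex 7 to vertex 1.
6 (path: 7 -> 2 -> 1; weights 3 + 3 = 6)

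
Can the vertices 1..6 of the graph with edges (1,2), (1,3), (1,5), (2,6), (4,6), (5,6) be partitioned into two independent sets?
Yes. Partition: {1, 6}, {2, 3, 4, 5}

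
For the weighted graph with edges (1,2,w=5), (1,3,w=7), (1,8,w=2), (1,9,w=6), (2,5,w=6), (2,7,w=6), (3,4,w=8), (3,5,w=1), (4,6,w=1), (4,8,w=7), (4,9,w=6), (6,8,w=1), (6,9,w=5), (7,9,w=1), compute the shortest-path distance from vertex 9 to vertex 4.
6 (path: 9 -> 4; weights 6 = 6)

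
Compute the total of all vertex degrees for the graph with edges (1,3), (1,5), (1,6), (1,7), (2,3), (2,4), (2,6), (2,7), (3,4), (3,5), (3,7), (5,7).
24 (handshake: sum of degrees = 2|E| = 2 x 12 = 24)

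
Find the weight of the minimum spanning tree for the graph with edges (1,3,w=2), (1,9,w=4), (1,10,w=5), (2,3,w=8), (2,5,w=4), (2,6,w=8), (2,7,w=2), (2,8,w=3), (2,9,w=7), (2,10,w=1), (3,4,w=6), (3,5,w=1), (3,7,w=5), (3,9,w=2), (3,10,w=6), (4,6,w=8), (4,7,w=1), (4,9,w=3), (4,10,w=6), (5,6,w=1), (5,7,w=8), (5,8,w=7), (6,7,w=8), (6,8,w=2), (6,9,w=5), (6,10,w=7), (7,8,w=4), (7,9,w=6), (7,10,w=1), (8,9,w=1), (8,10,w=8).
13 (MST edges: (1,3,w=2), (2,8,w=3), (2,10,w=1), (3,5,w=1), (3,9,w=2), (4,7,w=1), (5,6,w=1), (7,10,w=1), (8,9,w=1); sum of weights 2 + 3 + 1 + 1 + 2 + 1 + 1 + 1 + 1 = 13)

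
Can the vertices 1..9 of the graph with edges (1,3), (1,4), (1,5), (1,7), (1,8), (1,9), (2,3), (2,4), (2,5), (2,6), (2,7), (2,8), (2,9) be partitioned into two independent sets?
Yes. Partition: {1, 2}, {3, 4, 5, 6, 7, 8, 9}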